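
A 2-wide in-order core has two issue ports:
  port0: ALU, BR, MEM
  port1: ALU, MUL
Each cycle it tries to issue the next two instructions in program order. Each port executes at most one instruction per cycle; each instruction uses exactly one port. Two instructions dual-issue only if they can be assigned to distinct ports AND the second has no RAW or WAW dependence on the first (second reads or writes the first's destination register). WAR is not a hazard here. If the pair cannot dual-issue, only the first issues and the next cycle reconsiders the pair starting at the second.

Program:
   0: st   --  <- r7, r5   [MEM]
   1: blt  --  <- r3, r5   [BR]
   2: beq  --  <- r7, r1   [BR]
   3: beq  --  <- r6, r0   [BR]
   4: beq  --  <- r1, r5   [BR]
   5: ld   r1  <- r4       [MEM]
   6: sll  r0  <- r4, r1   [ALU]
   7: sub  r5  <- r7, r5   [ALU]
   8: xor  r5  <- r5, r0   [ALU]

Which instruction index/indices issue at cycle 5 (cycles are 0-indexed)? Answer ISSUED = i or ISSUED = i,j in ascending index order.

ISSUED = 5

[0] i0  st  -- no-port MEM/BR
[1] i1  blt  -- no-port BR/BR
[2] i2  beq  -- no-port BR/BR
[3] i3  beq  -- no-port BR/BR
[4] i4  beq  -- no-port BR/MEM
[5] i5  ld  -- RAW r1
[6] i6/i7  sll;sub  -- pair
[7] i8  xor  -- tail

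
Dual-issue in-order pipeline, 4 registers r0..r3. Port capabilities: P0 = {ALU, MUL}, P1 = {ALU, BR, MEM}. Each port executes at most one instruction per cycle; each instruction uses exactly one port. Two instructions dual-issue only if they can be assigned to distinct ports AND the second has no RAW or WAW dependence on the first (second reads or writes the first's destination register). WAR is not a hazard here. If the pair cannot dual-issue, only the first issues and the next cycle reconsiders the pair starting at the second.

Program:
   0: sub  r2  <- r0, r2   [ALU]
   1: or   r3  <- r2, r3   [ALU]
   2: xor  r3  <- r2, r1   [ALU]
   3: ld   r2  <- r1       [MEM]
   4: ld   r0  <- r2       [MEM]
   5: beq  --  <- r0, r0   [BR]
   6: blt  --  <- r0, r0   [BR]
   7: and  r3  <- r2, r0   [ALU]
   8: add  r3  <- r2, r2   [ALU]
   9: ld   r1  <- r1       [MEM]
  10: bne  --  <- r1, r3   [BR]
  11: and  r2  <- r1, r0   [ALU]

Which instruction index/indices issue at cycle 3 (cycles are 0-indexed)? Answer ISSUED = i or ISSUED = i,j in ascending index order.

ISSUED = 4

  cy0 -> i0 (sub.ALU) RAW r2
  cy1 -> i1 (or.ALU) WAW r3
  cy2 -> i2+i3 (xor.ALU;ld.MEM) pair
  cy3 -> i4 (ld.MEM) no-port MEM/BR
  cy4 -> i5 (beq.BR) no-port BR/BR
  cy5 -> i6+i7 (blt.BR;and.ALU) pair
  cy6 -> i8+i9 (add.ALU;ld.MEM) pair
  cy7 -> i10+i11 (bne.BR;and.ALU) pair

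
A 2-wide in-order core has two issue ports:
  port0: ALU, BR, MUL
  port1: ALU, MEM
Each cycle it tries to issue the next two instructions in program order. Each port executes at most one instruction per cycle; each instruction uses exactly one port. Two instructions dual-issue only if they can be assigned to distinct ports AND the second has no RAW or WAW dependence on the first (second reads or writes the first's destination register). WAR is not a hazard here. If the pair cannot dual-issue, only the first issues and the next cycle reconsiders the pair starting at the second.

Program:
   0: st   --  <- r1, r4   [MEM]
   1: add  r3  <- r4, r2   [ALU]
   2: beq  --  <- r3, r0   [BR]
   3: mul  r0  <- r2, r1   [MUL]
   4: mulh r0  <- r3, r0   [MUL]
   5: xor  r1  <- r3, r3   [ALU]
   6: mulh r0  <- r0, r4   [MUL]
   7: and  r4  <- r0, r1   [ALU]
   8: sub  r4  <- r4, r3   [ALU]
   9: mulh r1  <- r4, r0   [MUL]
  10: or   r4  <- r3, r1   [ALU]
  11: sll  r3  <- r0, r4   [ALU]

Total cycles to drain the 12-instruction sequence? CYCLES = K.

c0: i0/i1 st.MEM add.ALU  dual
c1: i2 beq.BR  no-port BR/MUL
c2: i3 mul.MUL  no-port MUL/MUL
c3: i4/i5 mulh.MUL xor.ALU  dual
c4: i6 mulh.MUL  RAW r0
c5: i7 and.ALU  RAW+WAW r4
c6: i8 sub.ALU  RAW r4
c7: i9 mulh.MUL  RAW r1
c8: i10 or.ALU  RAW r4
c9: i11 sll.ALU  tail

CYCLES = 10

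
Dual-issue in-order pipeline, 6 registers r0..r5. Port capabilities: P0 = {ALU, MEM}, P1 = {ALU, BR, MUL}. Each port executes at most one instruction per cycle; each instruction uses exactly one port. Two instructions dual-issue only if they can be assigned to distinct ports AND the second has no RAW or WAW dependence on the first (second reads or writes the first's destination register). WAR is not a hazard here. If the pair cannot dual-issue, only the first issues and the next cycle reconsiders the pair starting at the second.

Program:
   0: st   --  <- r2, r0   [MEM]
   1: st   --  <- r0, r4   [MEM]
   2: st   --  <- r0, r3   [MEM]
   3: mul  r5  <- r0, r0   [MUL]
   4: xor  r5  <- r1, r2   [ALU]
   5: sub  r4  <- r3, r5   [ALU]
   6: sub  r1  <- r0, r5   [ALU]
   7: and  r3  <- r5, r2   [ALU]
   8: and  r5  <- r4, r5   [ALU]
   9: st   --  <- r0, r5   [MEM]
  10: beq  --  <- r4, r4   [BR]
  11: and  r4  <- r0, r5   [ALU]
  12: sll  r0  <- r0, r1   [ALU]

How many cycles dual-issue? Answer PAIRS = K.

#0 head=0: st i0 no-port MEM/MEM
#1 head=1: st i1 no-port MEM/MEM
#2 head=2: st+mul i2&i3 dual
#3 head=4: xor i4 RAW r5
#4 head=5: sub+sub i5&i6 dual
#5 head=7: and+and i7&i8 dual
#6 head=9: st+beq i9&i10 dual
#7 head=11: and+sll i11&i12 dual

PAIRS = 5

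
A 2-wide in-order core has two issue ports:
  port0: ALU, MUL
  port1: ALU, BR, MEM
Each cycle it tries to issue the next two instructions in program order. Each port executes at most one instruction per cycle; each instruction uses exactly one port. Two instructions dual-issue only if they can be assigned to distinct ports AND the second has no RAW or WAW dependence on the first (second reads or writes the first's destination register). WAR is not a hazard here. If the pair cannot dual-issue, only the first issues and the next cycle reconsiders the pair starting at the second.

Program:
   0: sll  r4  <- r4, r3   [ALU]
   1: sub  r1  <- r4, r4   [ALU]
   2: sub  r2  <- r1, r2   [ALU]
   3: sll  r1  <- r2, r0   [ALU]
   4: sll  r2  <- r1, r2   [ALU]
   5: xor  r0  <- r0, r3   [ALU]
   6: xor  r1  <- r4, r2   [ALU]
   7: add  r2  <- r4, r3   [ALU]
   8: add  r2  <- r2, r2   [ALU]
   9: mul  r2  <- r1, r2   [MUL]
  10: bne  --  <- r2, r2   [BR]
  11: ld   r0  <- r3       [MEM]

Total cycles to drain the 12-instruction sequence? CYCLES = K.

CYCLES = 10

  cy0 -> i0 (sll) RAW r4
  cy1 -> i1 (sub) RAW r1
  cy2 -> i2 (sub) RAW r2
  cy3 -> i3 (sll) RAW r1
  cy4 -> i4,i5 (sll;xor) pair
  cy5 -> i6,i7 (xor;add) pair
  cy6 -> i8 (add) RAW+WAW r2
  cy7 -> i9 (mul) RAW r2
  cy8 -> i10 (bne) no-port BR/MEM
  cy9 -> i11 (ld) tail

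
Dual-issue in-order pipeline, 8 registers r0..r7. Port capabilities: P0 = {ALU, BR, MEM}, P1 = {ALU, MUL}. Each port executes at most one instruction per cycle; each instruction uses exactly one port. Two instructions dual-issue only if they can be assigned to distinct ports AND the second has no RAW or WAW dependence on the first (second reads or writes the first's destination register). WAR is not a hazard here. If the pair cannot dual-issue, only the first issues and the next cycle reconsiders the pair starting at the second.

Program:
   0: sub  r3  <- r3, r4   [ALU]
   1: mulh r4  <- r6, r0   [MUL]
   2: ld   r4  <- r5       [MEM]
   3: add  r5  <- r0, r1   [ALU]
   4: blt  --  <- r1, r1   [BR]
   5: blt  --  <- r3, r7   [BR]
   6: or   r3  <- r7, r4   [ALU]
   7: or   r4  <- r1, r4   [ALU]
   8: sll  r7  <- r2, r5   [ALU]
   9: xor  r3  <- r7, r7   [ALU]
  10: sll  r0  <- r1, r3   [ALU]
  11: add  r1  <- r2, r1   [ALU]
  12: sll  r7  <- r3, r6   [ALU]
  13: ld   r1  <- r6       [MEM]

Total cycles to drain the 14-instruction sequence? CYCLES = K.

[0] i0/i1  sub.ALU;mulh.MUL  -- pair
[1] i2/i3  ld.MEM;add.ALU  -- pair
[2] i4  blt.BR  -- no-port BR/BR
[3] i5/i6  blt.BR;or.ALU  -- pair
[4] i7/i8  or.ALU;sll.ALU  -- pair
[5] i9  xor.ALU  -- RAW r3
[6] i10/i11  sll.ALU;add.ALU  -- pair
[7] i12/i13  sll.ALU;ld.MEM  -- pair

CYCLES = 8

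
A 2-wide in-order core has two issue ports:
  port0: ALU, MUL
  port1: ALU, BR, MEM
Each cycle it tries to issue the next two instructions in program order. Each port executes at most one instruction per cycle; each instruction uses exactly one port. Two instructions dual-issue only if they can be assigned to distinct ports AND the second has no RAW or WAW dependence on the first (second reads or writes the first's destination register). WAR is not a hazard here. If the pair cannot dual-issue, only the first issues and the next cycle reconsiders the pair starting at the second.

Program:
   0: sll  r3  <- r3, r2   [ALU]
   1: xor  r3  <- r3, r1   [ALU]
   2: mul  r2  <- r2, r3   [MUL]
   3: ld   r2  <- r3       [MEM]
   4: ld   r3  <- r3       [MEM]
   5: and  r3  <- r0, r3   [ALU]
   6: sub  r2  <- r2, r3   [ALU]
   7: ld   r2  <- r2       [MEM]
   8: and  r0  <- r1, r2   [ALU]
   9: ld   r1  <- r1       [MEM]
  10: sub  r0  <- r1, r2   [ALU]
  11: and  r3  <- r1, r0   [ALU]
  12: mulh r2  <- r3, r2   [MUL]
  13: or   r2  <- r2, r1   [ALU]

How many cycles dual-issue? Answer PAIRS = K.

#0 head=0: sll i0 RAW+WAW r3
#1 head=1: xor i1 RAW r3
#2 head=2: mul i2 WAW r2
#3 head=3: ld i3 no-port MEM/MEM
#4 head=4: ld i4 RAW+WAW r3
#5 head=5: and i5 RAW r3
#6 head=6: sub i6 RAW+WAW r2
#7 head=7: ld i7 RAW r2
#8 head=8: and;ld i8&i9 2-wide
#9 head=10: sub i10 RAW r0
#10 head=11: and i11 RAW r3
#11 head=12: mulh i12 RAW+WAW r2
#12 head=13: or i13 tail

PAIRS = 1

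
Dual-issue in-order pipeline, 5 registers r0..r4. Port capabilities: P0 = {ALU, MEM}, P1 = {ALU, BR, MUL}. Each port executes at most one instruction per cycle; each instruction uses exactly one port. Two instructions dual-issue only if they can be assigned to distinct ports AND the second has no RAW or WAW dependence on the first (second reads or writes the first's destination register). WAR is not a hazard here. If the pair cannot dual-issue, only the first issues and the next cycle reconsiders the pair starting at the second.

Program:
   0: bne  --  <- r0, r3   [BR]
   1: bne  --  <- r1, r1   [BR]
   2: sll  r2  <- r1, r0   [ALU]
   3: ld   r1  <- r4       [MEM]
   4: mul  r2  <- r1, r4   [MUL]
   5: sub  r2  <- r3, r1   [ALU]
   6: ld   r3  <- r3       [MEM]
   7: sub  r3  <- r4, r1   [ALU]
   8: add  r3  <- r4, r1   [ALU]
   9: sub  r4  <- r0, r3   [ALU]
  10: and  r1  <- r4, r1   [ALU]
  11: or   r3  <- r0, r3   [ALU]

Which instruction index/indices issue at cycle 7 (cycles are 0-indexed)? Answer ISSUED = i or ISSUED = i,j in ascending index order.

ISSUED = 9

[0] i0  bne  -- no-port BR/BR
[1] i1&i2  bne;sll  -- 2-wide
[2] i3  ld  -- RAW r1
[3] i4  mul  -- WAW r2
[4] i5&i6  sub;ld  -- 2-wide
[5] i7  sub  -- WAW r3
[6] i8  add  -- RAW r3
[7] i9  sub  -- RAW r4
[8] i10&i11  and;or  -- 2-wide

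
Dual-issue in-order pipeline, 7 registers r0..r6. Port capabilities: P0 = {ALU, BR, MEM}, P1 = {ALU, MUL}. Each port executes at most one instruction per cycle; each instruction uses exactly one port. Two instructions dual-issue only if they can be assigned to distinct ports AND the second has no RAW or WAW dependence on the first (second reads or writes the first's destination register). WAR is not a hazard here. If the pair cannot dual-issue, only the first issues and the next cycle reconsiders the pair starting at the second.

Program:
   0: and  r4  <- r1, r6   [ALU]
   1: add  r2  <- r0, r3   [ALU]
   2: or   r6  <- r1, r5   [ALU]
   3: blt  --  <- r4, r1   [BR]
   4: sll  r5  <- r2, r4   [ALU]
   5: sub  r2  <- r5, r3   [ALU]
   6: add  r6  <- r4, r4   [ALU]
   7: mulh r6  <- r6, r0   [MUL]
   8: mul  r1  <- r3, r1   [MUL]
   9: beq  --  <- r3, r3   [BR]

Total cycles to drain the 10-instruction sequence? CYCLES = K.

CYCLES = 6

0. and;add @i0&i1  | 2-wide
1. or;blt @i2&i3  | 2-wide
2. sll @i4  | RAW r5
3. sub;add @i5&i6  | 2-wide
4. mulh @i7  | no-port MUL/MUL
5. mul;beq @i8&i9  | 2-wide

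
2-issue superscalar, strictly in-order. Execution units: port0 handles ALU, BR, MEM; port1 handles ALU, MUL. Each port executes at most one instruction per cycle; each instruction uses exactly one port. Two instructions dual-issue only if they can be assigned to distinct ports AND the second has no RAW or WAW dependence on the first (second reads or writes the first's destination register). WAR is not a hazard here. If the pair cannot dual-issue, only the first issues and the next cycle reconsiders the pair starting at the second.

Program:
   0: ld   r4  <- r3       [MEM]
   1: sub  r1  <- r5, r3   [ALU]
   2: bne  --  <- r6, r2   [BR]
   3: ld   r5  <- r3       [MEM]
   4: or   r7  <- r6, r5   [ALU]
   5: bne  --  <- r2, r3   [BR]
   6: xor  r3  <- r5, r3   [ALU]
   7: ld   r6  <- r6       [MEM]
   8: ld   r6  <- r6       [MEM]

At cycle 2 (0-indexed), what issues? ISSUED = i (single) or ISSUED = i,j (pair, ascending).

ISSUED = 3

t=0 i0/i1:ld.MEM+sub.ALU ; 2-wide
t=1 i2:bne.BR ; no-port BR/MEM
t=2 i3:ld.MEM ; RAW r5
t=3 i4/i5:or.ALU+bne.BR ; 2-wide
t=4 i6/i7:xor.ALU+ld.MEM ; 2-wide
t=5 i8:ld.MEM ; tail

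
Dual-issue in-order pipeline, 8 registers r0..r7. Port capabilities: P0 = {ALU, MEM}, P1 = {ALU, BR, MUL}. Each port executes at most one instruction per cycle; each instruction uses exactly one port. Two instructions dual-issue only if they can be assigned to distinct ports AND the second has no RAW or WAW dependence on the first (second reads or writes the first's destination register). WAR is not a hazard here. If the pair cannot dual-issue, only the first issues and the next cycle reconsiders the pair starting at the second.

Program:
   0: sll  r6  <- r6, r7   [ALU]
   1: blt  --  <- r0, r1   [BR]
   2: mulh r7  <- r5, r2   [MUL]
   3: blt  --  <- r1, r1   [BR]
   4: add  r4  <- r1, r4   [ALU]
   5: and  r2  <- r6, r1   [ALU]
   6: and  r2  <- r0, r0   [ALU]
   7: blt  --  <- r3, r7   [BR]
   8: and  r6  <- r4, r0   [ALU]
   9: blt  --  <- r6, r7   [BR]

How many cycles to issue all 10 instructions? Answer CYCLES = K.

CYCLES = 7

  cy0 -> i0&i1 (sll/blt) 2-wide
  cy1 -> i2 (mulh) no-port MUL/BR
  cy2 -> i3&i4 (blt/add) 2-wide
  cy3 -> i5 (and) WAW r2
  cy4 -> i6&i7 (and/blt) 2-wide
  cy5 -> i8 (and) RAW r6
  cy6 -> i9 (blt) tail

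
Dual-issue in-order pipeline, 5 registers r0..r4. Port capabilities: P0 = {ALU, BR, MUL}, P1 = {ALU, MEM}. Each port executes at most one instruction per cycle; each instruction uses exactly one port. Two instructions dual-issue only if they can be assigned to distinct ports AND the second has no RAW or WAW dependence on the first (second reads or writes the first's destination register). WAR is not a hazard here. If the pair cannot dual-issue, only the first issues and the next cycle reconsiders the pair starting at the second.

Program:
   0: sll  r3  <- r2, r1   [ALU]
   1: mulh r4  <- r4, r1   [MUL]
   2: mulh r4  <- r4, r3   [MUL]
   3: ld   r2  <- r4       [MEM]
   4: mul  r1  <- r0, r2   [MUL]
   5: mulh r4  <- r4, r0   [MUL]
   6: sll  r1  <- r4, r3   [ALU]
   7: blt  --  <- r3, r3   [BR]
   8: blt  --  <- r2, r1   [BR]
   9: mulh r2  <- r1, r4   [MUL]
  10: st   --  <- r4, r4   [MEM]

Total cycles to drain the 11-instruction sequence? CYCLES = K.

0. sll.ALU mulh.MUL @i0/i1  | pair
1. mulh.MUL @i2  | RAW r4
2. ld.MEM @i3  | RAW r2
3. mul.MUL @i4  | no-port MUL/MUL
4. mulh.MUL @i5  | RAW r4
5. sll.ALU blt.BR @i6/i7  | pair
6. blt.BR @i8  | no-port BR/MUL
7. mulh.MUL st.MEM @i9/i10  | pair

CYCLES = 8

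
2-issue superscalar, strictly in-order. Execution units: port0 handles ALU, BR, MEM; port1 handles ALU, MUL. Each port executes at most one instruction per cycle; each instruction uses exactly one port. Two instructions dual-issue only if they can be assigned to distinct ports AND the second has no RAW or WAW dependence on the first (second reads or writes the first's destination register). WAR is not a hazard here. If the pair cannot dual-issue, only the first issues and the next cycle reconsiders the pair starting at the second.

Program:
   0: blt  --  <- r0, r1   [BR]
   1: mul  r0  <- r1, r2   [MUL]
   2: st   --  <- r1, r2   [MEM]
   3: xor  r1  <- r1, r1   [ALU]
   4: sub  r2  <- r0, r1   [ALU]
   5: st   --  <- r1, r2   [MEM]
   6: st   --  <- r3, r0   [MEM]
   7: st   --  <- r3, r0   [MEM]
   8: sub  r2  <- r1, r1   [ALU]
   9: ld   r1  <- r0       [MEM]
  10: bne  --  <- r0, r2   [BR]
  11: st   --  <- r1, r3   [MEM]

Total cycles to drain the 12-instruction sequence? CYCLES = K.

c0: i0&i1 blt.BR/mul.MUL  2-wide
c1: i2&i3 st.MEM/xor.ALU  2-wide
c2: i4 sub.ALU  RAW r2
c3: i5 st.MEM  no-port MEM/MEM
c4: i6 st.MEM  no-port MEM/MEM
c5: i7&i8 st.MEM/sub.ALU  2-wide
c6: i9 ld.MEM  no-port MEM/BR
c7: i10 bne.BR  no-port BR/MEM
c8: i11 st.MEM  tail

CYCLES = 9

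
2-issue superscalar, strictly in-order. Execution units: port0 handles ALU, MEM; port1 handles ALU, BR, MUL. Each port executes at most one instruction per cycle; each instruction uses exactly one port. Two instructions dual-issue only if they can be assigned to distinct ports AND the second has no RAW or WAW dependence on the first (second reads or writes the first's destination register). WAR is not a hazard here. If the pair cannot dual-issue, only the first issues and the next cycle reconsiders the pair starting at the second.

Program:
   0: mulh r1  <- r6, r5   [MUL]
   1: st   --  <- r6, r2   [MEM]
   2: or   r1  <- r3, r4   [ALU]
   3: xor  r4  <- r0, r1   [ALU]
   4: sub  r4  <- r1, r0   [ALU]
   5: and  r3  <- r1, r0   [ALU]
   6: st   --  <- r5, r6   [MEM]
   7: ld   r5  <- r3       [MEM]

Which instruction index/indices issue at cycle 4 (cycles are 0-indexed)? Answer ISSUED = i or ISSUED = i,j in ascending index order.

ISSUED = 6

  cy0 -> i0&i1 (mulh.MUL;st.MEM) dual
  cy1 -> i2 (or.ALU) RAW r1
  cy2 -> i3 (xor.ALU) WAW r4
  cy3 -> i4&i5 (sub.ALU;and.ALU) dual
  cy4 -> i6 (st.MEM) no-port MEM/MEM
  cy5 -> i7 (ld.MEM) tail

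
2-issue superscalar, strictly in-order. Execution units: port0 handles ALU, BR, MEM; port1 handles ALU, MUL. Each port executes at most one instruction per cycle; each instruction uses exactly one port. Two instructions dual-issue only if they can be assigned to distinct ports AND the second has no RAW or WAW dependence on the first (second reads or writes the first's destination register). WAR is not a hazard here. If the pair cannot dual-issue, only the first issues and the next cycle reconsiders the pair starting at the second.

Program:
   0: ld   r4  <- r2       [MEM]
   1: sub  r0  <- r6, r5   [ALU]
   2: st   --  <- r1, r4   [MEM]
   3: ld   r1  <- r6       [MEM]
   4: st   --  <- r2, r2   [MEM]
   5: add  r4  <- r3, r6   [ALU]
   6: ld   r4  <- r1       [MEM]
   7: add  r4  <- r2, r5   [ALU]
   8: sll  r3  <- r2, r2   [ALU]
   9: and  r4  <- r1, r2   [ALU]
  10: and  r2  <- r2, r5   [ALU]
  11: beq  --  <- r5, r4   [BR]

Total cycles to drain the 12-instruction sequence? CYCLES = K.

c0: i0/i1 ld.MEM/sub.ALU  pair
c1: i2 st.MEM  no-port MEM/MEM
c2: i3 ld.MEM  no-port MEM/MEM
c3: i4/i5 st.MEM/add.ALU  pair
c4: i6 ld.MEM  WAW r4
c5: i7/i8 add.ALU/sll.ALU  pair
c6: i9/i10 and.ALU/and.ALU  pair
c7: i11 beq.BR  tail

CYCLES = 8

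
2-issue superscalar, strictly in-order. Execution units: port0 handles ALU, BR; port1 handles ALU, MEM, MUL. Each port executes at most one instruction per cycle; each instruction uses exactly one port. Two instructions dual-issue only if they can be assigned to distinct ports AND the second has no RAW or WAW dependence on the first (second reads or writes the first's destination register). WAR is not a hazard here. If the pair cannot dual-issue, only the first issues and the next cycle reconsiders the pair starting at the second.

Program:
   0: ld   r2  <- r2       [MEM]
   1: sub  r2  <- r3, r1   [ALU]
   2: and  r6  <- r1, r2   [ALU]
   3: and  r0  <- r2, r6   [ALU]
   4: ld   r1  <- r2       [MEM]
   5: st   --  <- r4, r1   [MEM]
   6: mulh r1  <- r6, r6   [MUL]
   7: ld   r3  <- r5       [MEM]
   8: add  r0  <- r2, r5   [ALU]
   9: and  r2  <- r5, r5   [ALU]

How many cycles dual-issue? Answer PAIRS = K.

PAIRS = 2

[0] i0  ld  -- WAW r2
[1] i1  sub  -- RAW r2
[2] i2  and  -- RAW r6
[3] i3&i4  and ld  -- pair
[4] i5  st  -- no-port MEM/MUL
[5] i6  mulh  -- no-port MUL/MEM
[6] i7&i8  ld add  -- pair
[7] i9  and  -- tail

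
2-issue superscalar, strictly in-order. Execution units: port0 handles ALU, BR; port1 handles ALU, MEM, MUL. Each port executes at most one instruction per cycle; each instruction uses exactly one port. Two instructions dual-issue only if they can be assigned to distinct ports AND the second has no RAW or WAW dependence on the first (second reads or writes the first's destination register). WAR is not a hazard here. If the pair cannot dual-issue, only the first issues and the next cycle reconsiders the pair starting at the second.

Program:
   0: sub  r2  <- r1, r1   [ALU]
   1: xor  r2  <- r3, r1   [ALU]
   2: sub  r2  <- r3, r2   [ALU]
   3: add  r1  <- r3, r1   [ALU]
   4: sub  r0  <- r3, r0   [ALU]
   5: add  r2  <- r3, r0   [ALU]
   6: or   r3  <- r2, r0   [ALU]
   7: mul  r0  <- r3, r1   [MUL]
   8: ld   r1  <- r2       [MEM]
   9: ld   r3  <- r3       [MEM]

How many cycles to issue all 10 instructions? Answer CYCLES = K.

CYCLES = 9

  cy0 -> i0 (sub.ALU) WAW r2
  cy1 -> i1 (xor.ALU) RAW+WAW r2
  cy2 -> i2,i3 (sub.ALU add.ALU) pair
  cy3 -> i4 (sub.ALU) RAW r0
  cy4 -> i5 (add.ALU) RAW r2
  cy5 -> i6 (or.ALU) RAW r3
  cy6 -> i7 (mul.MUL) no-port MUL/MEM
  cy7 -> i8 (ld.MEM) no-port MEM/MEM
  cy8 -> i9 (ld.MEM) tail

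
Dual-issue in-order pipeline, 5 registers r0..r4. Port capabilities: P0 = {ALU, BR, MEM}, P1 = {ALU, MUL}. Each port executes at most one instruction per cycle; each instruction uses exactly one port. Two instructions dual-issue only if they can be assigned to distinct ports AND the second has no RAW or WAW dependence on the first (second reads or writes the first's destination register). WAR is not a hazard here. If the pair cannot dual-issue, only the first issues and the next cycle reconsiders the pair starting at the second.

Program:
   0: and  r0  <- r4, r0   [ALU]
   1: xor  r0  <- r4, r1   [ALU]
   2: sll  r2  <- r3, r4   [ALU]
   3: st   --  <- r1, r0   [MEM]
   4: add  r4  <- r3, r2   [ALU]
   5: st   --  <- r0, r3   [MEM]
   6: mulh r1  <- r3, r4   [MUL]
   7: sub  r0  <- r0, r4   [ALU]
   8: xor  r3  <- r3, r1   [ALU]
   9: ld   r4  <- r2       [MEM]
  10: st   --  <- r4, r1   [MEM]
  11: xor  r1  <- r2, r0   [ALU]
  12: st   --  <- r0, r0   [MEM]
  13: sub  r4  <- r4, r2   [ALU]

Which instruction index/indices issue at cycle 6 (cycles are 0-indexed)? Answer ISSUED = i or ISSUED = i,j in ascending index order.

ISSUED = 10,11

#0 head=0: and.ALU i0 WAW r0
#1 head=1: xor.ALU;sll.ALU i1+i2 pair
#2 head=3: st.MEM;add.ALU i3+i4 pair
#3 head=5: st.MEM;mulh.MUL i5+i6 pair
#4 head=7: sub.ALU;xor.ALU i7+i8 pair
#5 head=9: ld.MEM i9 no-port MEM/MEM
#6 head=10: st.MEM;xor.ALU i10+i11 pair
#7 head=12: st.MEM;sub.ALU i12+i13 pair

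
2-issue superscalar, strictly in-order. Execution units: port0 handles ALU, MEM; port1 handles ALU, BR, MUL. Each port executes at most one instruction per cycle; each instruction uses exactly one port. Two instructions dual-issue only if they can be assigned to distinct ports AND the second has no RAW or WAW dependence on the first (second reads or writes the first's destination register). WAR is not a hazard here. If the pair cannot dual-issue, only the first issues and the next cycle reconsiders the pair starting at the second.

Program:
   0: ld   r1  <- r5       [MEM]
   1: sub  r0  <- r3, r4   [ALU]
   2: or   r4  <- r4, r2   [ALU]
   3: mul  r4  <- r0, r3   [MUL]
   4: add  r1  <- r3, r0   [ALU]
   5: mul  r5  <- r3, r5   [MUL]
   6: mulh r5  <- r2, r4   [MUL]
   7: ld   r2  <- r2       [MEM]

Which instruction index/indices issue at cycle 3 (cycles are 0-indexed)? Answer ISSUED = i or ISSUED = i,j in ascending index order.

ISSUED = 5

[0] i0,i1  ld;sub  -- dual
[1] i2  or  -- WAW r4
[2] i3,i4  mul;add  -- dual
[3] i5  mul  -- no-port MUL/MUL
[4] i6,i7  mulh;ld  -- dual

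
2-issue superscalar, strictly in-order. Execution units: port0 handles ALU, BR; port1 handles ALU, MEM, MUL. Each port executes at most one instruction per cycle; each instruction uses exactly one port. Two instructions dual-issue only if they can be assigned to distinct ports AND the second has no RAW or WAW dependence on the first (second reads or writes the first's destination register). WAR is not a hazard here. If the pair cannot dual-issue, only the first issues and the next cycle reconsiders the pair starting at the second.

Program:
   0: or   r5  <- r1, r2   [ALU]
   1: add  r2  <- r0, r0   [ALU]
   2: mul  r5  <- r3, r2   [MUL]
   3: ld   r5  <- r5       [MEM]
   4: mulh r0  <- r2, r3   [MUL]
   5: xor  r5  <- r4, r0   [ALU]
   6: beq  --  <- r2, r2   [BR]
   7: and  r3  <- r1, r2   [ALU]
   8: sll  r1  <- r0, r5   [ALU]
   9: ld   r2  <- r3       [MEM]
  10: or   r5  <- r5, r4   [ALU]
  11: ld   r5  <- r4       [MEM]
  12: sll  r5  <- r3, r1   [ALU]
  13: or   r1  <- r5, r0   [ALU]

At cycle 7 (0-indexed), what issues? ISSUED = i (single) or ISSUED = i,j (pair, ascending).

ISSUED = 11

#0 head=0: or+add i0/i1 dual
#1 head=2: mul i2 no-port MUL/MEM
#2 head=3: ld i3 no-port MEM/MUL
#3 head=4: mulh i4 RAW r0
#4 head=5: xor+beq i5/i6 dual
#5 head=7: and+sll i7/i8 dual
#6 head=9: ld+or i9/i10 dual
#7 head=11: ld i11 WAW r5
#8 head=12: sll i12 RAW r5
#9 head=13: or i13 tail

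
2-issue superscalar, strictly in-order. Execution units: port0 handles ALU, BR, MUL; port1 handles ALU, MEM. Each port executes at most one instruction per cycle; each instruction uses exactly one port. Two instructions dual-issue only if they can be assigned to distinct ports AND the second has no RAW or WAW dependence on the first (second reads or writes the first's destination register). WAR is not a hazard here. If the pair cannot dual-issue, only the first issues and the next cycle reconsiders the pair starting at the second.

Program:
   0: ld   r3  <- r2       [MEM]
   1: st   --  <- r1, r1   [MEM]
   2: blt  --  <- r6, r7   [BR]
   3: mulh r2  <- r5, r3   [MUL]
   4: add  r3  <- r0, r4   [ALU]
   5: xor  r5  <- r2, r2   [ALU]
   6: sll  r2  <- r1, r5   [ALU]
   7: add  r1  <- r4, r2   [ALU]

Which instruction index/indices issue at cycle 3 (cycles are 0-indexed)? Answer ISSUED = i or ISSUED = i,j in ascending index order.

ISSUED = 5

c0: i0 ld.MEM  no-port MEM/MEM
c1: i1+i2 st.MEM blt.BR  dual
c2: i3+i4 mulh.MUL add.ALU  dual
c3: i5 xor.ALU  RAW r5
c4: i6 sll.ALU  RAW r2
c5: i7 add.ALU  tail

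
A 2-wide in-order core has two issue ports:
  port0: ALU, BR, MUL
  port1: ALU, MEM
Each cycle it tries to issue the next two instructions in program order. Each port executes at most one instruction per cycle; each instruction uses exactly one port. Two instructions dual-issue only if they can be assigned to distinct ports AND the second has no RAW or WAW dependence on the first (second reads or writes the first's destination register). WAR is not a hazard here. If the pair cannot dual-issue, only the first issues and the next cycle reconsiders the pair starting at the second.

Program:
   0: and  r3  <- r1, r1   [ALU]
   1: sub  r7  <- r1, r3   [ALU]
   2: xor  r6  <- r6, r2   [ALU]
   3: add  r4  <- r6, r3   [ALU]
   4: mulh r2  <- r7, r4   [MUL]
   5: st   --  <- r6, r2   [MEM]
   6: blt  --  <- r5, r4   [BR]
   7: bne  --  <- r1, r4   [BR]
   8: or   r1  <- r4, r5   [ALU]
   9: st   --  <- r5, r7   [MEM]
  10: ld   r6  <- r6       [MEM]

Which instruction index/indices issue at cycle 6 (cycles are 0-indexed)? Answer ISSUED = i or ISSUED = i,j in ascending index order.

ISSUED = 9

c0: i0 and.ALU  RAW r3
c1: i1,i2 sub.ALU/xor.ALU  pair
c2: i3 add.ALU  RAW r4
c3: i4 mulh.MUL  RAW r2
c4: i5,i6 st.MEM/blt.BR  pair
c5: i7,i8 bne.BR/or.ALU  pair
c6: i9 st.MEM  no-port MEM/MEM
c7: i10 ld.MEM  tail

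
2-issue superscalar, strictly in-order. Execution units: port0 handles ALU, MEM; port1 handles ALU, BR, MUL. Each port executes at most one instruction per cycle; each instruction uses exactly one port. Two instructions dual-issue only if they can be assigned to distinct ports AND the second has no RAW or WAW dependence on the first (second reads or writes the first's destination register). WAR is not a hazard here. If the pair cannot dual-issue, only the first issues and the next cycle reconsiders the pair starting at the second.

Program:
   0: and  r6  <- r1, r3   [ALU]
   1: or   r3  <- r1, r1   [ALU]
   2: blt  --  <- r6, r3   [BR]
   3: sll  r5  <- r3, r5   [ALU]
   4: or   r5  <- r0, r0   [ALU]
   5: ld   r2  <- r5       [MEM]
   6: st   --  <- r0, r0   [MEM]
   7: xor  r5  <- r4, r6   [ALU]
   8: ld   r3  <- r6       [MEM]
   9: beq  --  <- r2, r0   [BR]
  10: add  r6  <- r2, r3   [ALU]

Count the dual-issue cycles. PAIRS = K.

c0: i0,i1 and/or  2-wide
c1: i2,i3 blt/sll  2-wide
c2: i4 or  RAW r5
c3: i5 ld  no-port MEM/MEM
c4: i6,i7 st/xor  2-wide
c5: i8,i9 ld/beq  2-wide
c6: i10 add  tail

PAIRS = 4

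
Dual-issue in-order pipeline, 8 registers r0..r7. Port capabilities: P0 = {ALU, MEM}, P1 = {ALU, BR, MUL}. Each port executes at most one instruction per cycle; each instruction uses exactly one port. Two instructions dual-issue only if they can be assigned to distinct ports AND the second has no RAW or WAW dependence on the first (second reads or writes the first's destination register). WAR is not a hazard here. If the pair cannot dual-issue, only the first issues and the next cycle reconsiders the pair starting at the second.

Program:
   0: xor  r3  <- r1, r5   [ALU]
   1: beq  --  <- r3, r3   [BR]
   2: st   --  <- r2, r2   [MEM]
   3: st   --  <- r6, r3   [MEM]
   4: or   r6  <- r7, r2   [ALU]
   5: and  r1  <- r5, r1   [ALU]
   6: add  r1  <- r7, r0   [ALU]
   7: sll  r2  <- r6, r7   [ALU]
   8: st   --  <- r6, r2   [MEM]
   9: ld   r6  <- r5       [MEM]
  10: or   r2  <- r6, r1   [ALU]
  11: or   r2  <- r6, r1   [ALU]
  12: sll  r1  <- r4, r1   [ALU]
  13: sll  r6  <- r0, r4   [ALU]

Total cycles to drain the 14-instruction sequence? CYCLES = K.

CYCLES = 10

#0 head=0: xor i0 RAW r3
#1 head=1: beq/st i1&i2 dual
#2 head=3: st/or i3&i4 dual
#3 head=5: and i5 WAW r1
#4 head=6: add/sll i6&i7 dual
#5 head=8: st i8 no-port MEM/MEM
#6 head=9: ld i9 RAW r6
#7 head=10: or i10 WAW r2
#8 head=11: or/sll i11&i12 dual
#9 head=13: sll i13 tail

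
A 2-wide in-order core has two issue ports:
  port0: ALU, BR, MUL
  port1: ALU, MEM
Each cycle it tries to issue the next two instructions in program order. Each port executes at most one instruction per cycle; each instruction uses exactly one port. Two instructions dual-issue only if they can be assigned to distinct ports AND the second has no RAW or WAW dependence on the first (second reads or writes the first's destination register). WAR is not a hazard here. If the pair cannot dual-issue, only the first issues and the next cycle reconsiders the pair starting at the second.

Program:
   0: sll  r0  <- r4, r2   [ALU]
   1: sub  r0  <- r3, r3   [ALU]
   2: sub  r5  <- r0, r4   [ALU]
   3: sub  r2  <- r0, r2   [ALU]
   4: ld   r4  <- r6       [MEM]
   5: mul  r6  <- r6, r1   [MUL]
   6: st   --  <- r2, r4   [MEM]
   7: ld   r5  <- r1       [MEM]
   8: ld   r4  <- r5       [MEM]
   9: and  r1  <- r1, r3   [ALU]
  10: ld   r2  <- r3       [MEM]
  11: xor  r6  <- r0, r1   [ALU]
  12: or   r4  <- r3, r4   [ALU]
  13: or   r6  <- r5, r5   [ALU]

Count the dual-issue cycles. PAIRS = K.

  cy0 -> i0 (sll.ALU) WAW r0
  cy1 -> i1 (sub.ALU) RAW r0
  cy2 -> i2/i3 (sub.ALU+sub.ALU) 2-wide
  cy3 -> i4/i5 (ld.MEM+mul.MUL) 2-wide
  cy4 -> i6 (st.MEM) no-port MEM/MEM
  cy5 -> i7 (ld.MEM) no-port MEM/MEM
  cy6 -> i8/i9 (ld.MEM+and.ALU) 2-wide
  cy7 -> i10/i11 (ld.MEM+xor.ALU) 2-wide
  cy8 -> i12/i13 (or.ALU+or.ALU) 2-wide

PAIRS = 5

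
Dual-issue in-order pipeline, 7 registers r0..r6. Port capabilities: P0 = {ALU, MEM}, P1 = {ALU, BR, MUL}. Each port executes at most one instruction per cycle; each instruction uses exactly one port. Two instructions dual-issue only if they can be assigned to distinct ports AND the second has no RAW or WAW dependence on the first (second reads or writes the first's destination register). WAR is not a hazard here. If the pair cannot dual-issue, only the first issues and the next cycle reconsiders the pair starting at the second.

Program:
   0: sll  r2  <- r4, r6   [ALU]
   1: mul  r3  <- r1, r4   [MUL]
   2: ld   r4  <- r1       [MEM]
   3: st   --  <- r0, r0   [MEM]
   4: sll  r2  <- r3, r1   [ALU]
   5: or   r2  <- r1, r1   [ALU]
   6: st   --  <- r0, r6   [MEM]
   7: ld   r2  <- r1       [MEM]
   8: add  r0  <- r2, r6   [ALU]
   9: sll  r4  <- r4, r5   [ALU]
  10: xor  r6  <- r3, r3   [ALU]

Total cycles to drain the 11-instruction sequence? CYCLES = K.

CYCLES = 7

t=0 i0/i1:sll mul ; 2-wide
t=1 i2:ld ; no-port MEM/MEM
t=2 i3/i4:st sll ; 2-wide
t=3 i5/i6:or st ; 2-wide
t=4 i7:ld ; RAW r2
t=5 i8/i9:add sll ; 2-wide
t=6 i10:xor ; tail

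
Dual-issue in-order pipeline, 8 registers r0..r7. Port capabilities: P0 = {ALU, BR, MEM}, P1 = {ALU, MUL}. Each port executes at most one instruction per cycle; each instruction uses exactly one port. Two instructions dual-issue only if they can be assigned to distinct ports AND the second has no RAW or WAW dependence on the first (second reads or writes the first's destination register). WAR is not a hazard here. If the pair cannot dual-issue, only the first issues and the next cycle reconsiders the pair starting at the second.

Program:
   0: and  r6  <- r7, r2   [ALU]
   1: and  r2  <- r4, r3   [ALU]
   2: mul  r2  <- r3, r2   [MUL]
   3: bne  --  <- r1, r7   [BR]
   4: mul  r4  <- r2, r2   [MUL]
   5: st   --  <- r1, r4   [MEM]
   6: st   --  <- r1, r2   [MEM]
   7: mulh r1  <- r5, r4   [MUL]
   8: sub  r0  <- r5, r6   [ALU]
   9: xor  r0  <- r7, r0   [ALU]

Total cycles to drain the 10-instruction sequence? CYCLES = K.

  cy0 -> i0/i1 (and and) pair
  cy1 -> i2/i3 (mul bne) pair
  cy2 -> i4 (mul) RAW r4
  cy3 -> i5 (st) no-port MEM/MEM
  cy4 -> i6/i7 (st mulh) pair
  cy5 -> i8 (sub) RAW+WAW r0
  cy6 -> i9 (xor) tail

CYCLES = 7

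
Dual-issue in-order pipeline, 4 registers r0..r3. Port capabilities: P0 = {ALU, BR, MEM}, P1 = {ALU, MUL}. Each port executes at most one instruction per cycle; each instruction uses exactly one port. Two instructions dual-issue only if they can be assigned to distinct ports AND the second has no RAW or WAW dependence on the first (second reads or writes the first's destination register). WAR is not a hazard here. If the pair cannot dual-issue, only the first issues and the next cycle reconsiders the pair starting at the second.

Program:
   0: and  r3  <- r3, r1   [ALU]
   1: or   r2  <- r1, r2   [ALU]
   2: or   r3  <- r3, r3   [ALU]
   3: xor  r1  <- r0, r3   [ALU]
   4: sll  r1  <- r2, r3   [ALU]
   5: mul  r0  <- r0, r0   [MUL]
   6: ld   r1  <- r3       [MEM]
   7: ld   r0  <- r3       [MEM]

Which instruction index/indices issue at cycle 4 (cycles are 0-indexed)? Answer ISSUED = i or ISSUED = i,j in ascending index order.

#0 head=0: and/or i0&i1 2-wide
#1 head=2: or i2 RAW r3
#2 head=3: xor i3 WAW r1
#3 head=4: sll/mul i4&i5 2-wide
#4 head=6: ld i6 no-port MEM/MEM
#5 head=7: ld i7 tail

ISSUED = 6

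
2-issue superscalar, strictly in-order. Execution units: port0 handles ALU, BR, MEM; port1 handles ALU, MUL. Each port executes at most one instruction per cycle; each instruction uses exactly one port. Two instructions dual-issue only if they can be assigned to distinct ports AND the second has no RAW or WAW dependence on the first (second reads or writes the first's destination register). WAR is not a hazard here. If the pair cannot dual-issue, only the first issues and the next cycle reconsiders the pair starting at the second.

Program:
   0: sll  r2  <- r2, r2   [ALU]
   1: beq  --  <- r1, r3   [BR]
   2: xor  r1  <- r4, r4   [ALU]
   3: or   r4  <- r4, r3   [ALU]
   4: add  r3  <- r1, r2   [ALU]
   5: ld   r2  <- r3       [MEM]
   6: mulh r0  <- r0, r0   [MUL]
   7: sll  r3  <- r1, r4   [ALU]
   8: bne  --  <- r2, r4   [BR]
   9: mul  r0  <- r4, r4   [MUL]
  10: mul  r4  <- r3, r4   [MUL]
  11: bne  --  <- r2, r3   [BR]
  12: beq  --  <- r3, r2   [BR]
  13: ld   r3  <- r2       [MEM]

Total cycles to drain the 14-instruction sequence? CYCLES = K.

CYCLES = 9

#0 head=0: sll.ALU+beq.BR i0/i1 2-wide
#1 head=2: xor.ALU+or.ALU i2/i3 2-wide
#2 head=4: add.ALU i4 RAW r3
#3 head=5: ld.MEM+mulh.MUL i5/i6 2-wide
#4 head=7: sll.ALU+bne.BR i7/i8 2-wide
#5 head=9: mul.MUL i9 no-port MUL/MUL
#6 head=10: mul.MUL+bne.BR i10/i11 2-wide
#7 head=12: beq.BR i12 no-port BR/MEM
#8 head=13: ld.MEM i13 tail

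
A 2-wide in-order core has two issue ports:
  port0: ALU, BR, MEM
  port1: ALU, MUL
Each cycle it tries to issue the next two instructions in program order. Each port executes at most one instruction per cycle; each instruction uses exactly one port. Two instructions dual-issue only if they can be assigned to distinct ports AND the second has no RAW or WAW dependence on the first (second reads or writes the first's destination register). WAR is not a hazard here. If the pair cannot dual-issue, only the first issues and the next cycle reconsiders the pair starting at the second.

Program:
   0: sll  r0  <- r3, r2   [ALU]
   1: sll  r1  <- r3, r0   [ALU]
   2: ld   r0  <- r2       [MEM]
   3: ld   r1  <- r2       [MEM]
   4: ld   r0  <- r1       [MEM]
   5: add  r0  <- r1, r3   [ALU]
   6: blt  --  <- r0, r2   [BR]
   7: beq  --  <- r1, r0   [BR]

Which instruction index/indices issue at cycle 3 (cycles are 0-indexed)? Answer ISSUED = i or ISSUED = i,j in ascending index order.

ISSUED = 4

0. sll @i0  | RAW r0
1. sll;ld @i1,i2  | dual
2. ld @i3  | no-port MEM/MEM
3. ld @i4  | WAW r0
4. add @i5  | RAW r0
5. blt @i6  | no-port BR/BR
6. beq @i7  | tail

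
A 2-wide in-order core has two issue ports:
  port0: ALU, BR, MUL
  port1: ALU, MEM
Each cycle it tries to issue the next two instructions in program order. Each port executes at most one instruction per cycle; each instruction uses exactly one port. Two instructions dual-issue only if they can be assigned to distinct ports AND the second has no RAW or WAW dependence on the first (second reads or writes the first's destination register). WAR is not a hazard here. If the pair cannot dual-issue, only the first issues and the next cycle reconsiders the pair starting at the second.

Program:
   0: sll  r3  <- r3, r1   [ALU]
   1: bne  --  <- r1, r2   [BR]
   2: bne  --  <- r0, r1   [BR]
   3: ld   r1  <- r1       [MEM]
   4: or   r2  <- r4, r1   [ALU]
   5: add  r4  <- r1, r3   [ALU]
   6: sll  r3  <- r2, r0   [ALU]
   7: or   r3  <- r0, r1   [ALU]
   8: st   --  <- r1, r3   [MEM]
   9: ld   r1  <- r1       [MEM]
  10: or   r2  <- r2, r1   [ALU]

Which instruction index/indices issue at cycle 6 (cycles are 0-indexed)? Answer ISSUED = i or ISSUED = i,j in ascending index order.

[0] i0,i1  sll/bne  -- 2-wide
[1] i2,i3  bne/ld  -- 2-wide
[2] i4,i5  or/add  -- 2-wide
[3] i6  sll  -- WAW r3
[4] i7  or  -- RAW r3
[5] i8  st  -- no-port MEM/MEM
[6] i9  ld  -- RAW r1
[7] i10  or  -- tail

ISSUED = 9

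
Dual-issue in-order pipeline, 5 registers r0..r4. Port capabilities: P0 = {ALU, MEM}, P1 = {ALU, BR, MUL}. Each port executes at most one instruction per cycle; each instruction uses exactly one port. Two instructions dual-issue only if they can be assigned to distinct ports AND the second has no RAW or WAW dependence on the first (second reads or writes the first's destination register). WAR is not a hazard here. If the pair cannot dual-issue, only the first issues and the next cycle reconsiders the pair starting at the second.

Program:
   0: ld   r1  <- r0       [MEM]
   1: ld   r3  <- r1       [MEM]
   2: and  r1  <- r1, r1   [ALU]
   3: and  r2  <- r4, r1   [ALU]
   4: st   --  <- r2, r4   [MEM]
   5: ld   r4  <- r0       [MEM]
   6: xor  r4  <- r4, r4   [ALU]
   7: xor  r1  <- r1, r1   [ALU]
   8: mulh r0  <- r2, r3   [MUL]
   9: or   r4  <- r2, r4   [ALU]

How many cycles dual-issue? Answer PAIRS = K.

PAIRS = 3

t=0 i0:ld.MEM ; no-port MEM/MEM
t=1 i1,i2:ld.MEM/and.ALU ; 2-wide
t=2 i3:and.ALU ; RAW r2
t=3 i4:st.MEM ; no-port MEM/MEM
t=4 i5:ld.MEM ; RAW+WAW r4
t=5 i6,i7:xor.ALU/xor.ALU ; 2-wide
t=6 i8,i9:mulh.MUL/or.ALU ; 2-wide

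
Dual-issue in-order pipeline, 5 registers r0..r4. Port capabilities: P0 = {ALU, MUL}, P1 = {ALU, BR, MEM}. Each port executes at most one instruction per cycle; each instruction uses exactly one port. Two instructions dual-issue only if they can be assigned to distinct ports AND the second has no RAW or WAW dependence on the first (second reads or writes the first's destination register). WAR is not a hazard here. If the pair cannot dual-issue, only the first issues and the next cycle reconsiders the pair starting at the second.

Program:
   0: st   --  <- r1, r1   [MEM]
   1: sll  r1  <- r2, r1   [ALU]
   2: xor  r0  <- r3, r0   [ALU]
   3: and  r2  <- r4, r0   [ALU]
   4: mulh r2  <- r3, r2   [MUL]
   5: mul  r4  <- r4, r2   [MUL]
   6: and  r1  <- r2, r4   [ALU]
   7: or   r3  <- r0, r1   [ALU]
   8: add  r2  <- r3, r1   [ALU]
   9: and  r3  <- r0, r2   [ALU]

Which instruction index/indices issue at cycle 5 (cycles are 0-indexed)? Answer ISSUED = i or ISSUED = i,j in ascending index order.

ISSUED = 6

0. st.MEM/sll.ALU @i0/i1  | dual
1. xor.ALU @i2  | RAW r0
2. and.ALU @i3  | RAW+WAW r2
3. mulh.MUL @i4  | no-port MUL/MUL
4. mul.MUL @i5  | RAW r4
5. and.ALU @i6  | RAW r1
6. or.ALU @i7  | RAW r3
7. add.ALU @i8  | RAW r2
8. and.ALU @i9  | tail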